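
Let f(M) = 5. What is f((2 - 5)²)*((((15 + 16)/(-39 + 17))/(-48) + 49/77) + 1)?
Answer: 8795/1056 ≈ 8.3286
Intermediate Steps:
f((2 - 5)²)*((((15 + 16)/(-39 + 17))/(-48) + 49/77) + 1) = 5*((((15 + 16)/(-39 + 17))/(-48) + 49/77) + 1) = 5*(((31/(-22))*(-1/48) + 49*(1/77)) + 1) = 5*(((31*(-1/22))*(-1/48) + 7/11) + 1) = 5*((-31/22*(-1/48) + 7/11) + 1) = 5*((31/1056 + 7/11) + 1) = 5*(703/1056 + 1) = 5*(1759/1056) = 8795/1056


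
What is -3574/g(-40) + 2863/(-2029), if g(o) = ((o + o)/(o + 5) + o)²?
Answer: -277435151/70706592 ≈ -3.9238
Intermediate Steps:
g(o) = (o + 2*o/(5 + o))² (g(o) = ((2*o)/(5 + o) + o)² = (2*o/(5 + o) + o)² = (o + 2*o/(5 + o))²)
-3574/g(-40) + 2863/(-2029) = -3574*(5 - 40)²/(1600*(7 - 40)²) + 2863/(-2029) = -3574/(1600*(-33)²/(-35)²) + 2863*(-1/2029) = -3574/(1600*(1/1225)*1089) - 2863/2029 = -3574/69696/49 - 2863/2029 = -3574*49/69696 - 2863/2029 = -87563/34848 - 2863/2029 = -277435151/70706592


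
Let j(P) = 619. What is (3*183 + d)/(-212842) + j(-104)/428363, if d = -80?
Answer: -9879007/13024805378 ≈ -0.00075848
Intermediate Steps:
(3*183 + d)/(-212842) + j(-104)/428363 = (3*183 - 80)/(-212842) + 619/428363 = (549 - 80)*(-1/212842) + 619*(1/428363) = 469*(-1/212842) + 619/428363 = -67/30406 + 619/428363 = -9879007/13024805378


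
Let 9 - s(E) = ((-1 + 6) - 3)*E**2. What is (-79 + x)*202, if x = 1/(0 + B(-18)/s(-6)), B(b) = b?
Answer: -15251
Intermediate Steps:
s(E) = 9 - 2*E**2 (s(E) = 9 - ((-1 + 6) - 3)*E**2 = 9 - (5 - 3)*E**2 = 9 - 2*E**2)
x = 7/2 (x = 1/(0 - 18/(9 - 2*(-6)**2)) = 1/(0 - 18/(9 - 2*36)) = 1/(0 - 18/(9 - 72)) = 1/(0 - 18/(-63)) = 1/(0 - 18*(-1/63)) = 1/(0 + 2/7) = 1/(2/7) = 7/2 ≈ 3.5000)
(-79 + x)*202 = (-79 + 7/2)*202 = -151/2*202 = -15251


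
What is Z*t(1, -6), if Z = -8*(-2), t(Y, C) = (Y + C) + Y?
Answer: -64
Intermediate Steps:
t(Y, C) = C + 2*Y (t(Y, C) = (C + Y) + Y = C + 2*Y)
Z = 16
Z*t(1, -6) = 16*(-6 + 2*1) = 16*(-6 + 2) = 16*(-4) = -64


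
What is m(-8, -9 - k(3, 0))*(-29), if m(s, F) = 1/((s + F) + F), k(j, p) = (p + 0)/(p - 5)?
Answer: 29/26 ≈ 1.1154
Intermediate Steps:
k(j, p) = p/(-5 + p)
m(s, F) = 1/(s + 2*F) (m(s, F) = 1/((F + s) + F) = 1/(s + 2*F))
m(-8, -9 - k(3, 0))*(-29) = -29/(-8 + 2*(-9 - 0/(-5 + 0))) = -29/(-8 + 2*(-9 - 0/(-5))) = -29/(-8 + 2*(-9 - 0*(-1)/5)) = -29/(-8 + 2*(-9 - 1*0)) = -29/(-8 + 2*(-9 + 0)) = -29/(-8 + 2*(-9)) = -29/(-8 - 18) = -29/(-26) = -1/26*(-29) = 29/26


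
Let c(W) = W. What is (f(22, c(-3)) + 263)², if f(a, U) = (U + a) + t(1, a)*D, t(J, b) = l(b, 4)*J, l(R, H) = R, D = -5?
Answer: 29584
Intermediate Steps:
t(J, b) = J*b (t(J, b) = b*J = J*b)
f(a, U) = U - 4*a (f(a, U) = (U + a) + (1*a)*(-5) = (U + a) + a*(-5) = (U + a) - 5*a = U - 4*a)
(f(22, c(-3)) + 263)² = ((-3 - 4*22) + 263)² = ((-3 - 88) + 263)² = (-91 + 263)² = 172² = 29584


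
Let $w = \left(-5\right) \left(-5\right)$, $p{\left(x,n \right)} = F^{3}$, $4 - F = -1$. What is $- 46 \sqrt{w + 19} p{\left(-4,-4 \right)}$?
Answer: $- 11500 \sqrt{11} \approx -38141.0$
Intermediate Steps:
$F = 5$ ($F = 4 - -1 = 4 + 1 = 5$)
$p{\left(x,n \right)} = 125$ ($p{\left(x,n \right)} = 5^{3} = 125$)
$w = 25$
$- 46 \sqrt{w + 19} p{\left(-4,-4 \right)} = - 46 \sqrt{25 + 19} \cdot 125 = - 46 \sqrt{44} \cdot 125 = - 46 \cdot 2 \sqrt{11} \cdot 125 = - 92 \sqrt{11} \cdot 125 = - 11500 \sqrt{11}$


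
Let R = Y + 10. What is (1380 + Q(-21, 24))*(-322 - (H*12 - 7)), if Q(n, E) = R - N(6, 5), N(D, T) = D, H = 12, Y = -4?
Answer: -633420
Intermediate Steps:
R = 6 (R = -4 + 10 = 6)
Q(n, E) = 0 (Q(n, E) = 6 - 1*6 = 6 - 6 = 0)
(1380 + Q(-21, 24))*(-322 - (H*12 - 7)) = (1380 + 0)*(-322 - (12*12 - 7)) = 1380*(-322 - (144 - 7)) = 1380*(-322 - 1*137) = 1380*(-322 - 137) = 1380*(-459) = -633420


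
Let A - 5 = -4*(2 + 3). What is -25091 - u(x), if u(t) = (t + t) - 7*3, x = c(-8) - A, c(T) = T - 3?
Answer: -25078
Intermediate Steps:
c(T) = -3 + T
A = -15 (A = 5 - 4*(2 + 3) = 5 - 4*5 = 5 - 20 = -15)
x = 4 (x = (-3 - 8) - 1*(-15) = -11 + 15 = 4)
u(t) = -21 + 2*t (u(t) = 2*t - 21 = -21 + 2*t)
-25091 - u(x) = -25091 - (-21 + 2*4) = -25091 - (-21 + 8) = -25091 - 1*(-13) = -25091 + 13 = -25078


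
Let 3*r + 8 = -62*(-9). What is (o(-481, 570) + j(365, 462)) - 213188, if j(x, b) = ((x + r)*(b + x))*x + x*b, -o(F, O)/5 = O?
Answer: 496409251/3 ≈ 1.6547e+8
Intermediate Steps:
r = 550/3 (r = -8/3 + (-62*(-9))/3 = -8/3 + (1/3)*558 = -8/3 + 186 = 550/3 ≈ 183.33)
o(F, O) = -5*O
j(x, b) = b*x + x*(550/3 + x)*(b + x) (j(x, b) = ((x + 550/3)*(b + x))*x + x*b = ((550/3 + x)*(b + x))*x + b*x = x*(550/3 + x)*(b + x) + b*x = b*x + x*(550/3 + x)*(b + x))
(o(-481, 570) + j(365, 462)) - 213188 = (-5*570 + (1/3)*365*(3*365**2 + 550*365 + 553*462 + 3*462*365)) - 213188 = (-2850 + (1/3)*365*(3*133225 + 200750 + 255486 + 505890)) - 213188 = (-2850 + (1/3)*365*(399675 + 200750 + 255486 + 505890)) - 213188 = (-2850 + (1/3)*365*1361801) - 213188 = (-2850 + 497057365/3) - 213188 = 497048815/3 - 213188 = 496409251/3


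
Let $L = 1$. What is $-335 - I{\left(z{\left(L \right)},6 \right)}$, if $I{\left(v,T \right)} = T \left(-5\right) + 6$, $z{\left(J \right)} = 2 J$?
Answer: $-311$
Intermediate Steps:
$I{\left(v,T \right)} = 6 - 5 T$ ($I{\left(v,T \right)} = - 5 T + 6 = 6 - 5 T$)
$-335 - I{\left(z{\left(L \right)},6 \right)} = -335 - \left(6 - 30\right) = -335 - -24 = -335 + 24 = -311$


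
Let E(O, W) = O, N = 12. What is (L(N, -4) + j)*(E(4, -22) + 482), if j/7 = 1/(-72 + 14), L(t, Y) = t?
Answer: 167427/29 ≈ 5773.3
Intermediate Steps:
j = -7/58 (j = 7/(-72 + 14) = 7/(-58) = 7*(-1/58) = -7/58 ≈ -0.12069)
(L(N, -4) + j)*(E(4, -22) + 482) = (12 - 7/58)*(4 + 482) = (689/58)*486 = 167427/29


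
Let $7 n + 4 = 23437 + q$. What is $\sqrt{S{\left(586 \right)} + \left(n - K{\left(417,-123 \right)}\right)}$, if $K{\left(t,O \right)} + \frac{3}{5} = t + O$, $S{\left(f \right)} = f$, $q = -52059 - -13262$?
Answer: $\frac{i \sqrt{2330265}}{35} \approx 43.615 i$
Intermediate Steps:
$q = -38797$ ($q = -52059 + 13262 = -38797$)
$K{\left(t,O \right)} = - \frac{3}{5} + O + t$ ($K{\left(t,O \right)} = - \frac{3}{5} + \left(t + O\right) = - \frac{3}{5} + \left(O + t\right) = - \frac{3}{5} + O + t$)
$n = - \frac{15364}{7}$ ($n = - \frac{4}{7} + \frac{23437 - 38797}{7} = - \frac{4}{7} + \frac{1}{7} \left(-15360\right) = - \frac{4}{7} - \frac{15360}{7} = - \frac{15364}{7} \approx -2194.9$)
$\sqrt{S{\left(586 \right)} + \left(n - K{\left(417,-123 \right)}\right)} = \sqrt{586 - \frac{87089}{35}} = \sqrt{- \frac{66579}{35}} = \frac{i \sqrt{2330265}}{35}$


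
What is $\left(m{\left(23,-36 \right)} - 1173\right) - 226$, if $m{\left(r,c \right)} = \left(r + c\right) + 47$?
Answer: $-1365$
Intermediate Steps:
$m{\left(r,c \right)} = 47 + c + r$ ($m{\left(r,c \right)} = \left(c + r\right) + 47 = 47 + c + r$)
$\left(m{\left(23,-36 \right)} - 1173\right) - 226 = \left(\left(47 - 36 + 23\right) - 1173\right) - 226 = \left(34 - 1173\right) - 226 = -1139 - 226 = -1365$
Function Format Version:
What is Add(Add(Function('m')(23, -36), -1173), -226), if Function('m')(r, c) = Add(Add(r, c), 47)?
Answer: -1365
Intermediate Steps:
Function('m')(r, c) = Add(47, c, r) (Function('m')(r, c) = Add(Add(c, r), 47) = Add(47, c, r))
Add(Add(Function('m')(23, -36), -1173), -226) = Add(Add(Add(47, -36, 23), -1173), -226) = Add(Add(34, -1173), -226) = Add(-1139, -226) = -1365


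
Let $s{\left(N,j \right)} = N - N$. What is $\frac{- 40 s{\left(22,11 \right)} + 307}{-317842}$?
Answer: $- \frac{307}{317842} \approx -0.00096589$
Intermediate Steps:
$s{\left(N,j \right)} = 0$
$\frac{- 40 s{\left(22,11 \right)} + 307}{-317842} = \frac{\left(-40\right) 0 + 307}{-317842} = \left(0 + 307\right) \left(- \frac{1}{317842}\right) = 307 \left(- \frac{1}{317842}\right) = - \frac{307}{317842}$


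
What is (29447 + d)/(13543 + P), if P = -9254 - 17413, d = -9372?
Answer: -20075/13124 ≈ -1.5296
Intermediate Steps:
P = -26667
(29447 + d)/(13543 + P) = (29447 - 9372)/(13543 - 26667) = 20075/(-13124) = 20075*(-1/13124) = -20075/13124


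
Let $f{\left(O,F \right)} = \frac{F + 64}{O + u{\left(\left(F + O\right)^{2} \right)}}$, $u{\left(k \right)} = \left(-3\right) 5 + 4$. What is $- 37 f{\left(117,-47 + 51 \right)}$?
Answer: $- \frac{1258}{53} \approx -23.736$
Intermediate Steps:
$u{\left(k \right)} = -11$ ($u{\left(k \right)} = -15 + 4 = -11$)
$f{\left(O,F \right)} = \frac{64 + F}{-11 + O}$ ($f{\left(O,F \right)} = \frac{F + 64}{O - 11} = \frac{64 + F}{-11 + O}$)
$- 37 f{\left(117,-47 + 51 \right)} = - 37 \frac{64 + \left(-47 + 51\right)}{-11 + 117} = - 37 \frac{64 + 4}{106} = - 37 \cdot \frac{1}{106} \cdot 68 = \left(-37\right) \frac{34}{53} = - \frac{1258}{53}$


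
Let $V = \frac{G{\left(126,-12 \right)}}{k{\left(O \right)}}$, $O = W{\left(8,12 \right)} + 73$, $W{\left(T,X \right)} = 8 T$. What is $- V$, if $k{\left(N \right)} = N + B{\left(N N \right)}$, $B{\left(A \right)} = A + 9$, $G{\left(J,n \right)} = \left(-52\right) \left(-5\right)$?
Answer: $- \frac{4}{291} \approx -0.013746$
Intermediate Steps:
$G{\left(J,n \right)} = 260$
$B{\left(A \right)} = 9 + A$
$O = 137$ ($O = 8 \cdot 8 + 73 = 64 + 73 = 137$)
$k{\left(N \right)} = 9 + N + N^{2}$ ($k{\left(N \right)} = N + \left(9 + N N\right) = N + \left(9 + N^{2}\right) = 9 + N + N^{2}$)
$V = \frac{4}{291}$ ($V = \frac{260}{9 + 137 + 137^{2}} = \frac{260}{9 + 137 + 18769} = \frac{260}{18915} = 260 \cdot \frac{1}{18915} = \frac{4}{291} \approx 0.013746$)
$- V = \left(-1\right) \frac{4}{291} = - \frac{4}{291}$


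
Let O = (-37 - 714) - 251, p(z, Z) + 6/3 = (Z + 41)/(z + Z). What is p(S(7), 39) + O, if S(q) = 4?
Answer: -43092/43 ≈ -1002.1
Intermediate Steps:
p(z, Z) = -2 + (41 + Z)/(Z + z) (p(z, Z) = -2 + (Z + 41)/(z + Z) = -2 + (41 + Z)/(Z + z))
O = -1002 (O = -751 - 251 = -1002)
p(S(7), 39) + O = (41 - 1*39 - 2*4)/(39 + 4) - 1002 = (41 - 39 - 8)/43 - 1002 = (1/43)*(-6) - 1002 = -6/43 - 1002 = -43092/43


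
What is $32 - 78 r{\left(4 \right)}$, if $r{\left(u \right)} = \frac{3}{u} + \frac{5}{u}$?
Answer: $-124$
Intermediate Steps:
$r{\left(u \right)} = \frac{8}{u}$
$32 - 78 r{\left(4 \right)} = 32 - 78 \cdot \frac{8}{4} = 32 - 78 \cdot 8 \cdot \frac{1}{4} = 32 - 156 = -124$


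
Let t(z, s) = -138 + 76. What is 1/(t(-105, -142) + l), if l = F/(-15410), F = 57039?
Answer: -15410/1012459 ≈ -0.015220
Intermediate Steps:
l = -57039/15410 (l = 57039/(-15410) = 57039*(-1/15410) = -57039/15410 ≈ -3.7014)
t(z, s) = -62
1/(t(-105, -142) + l) = 1/(-62 - 57039/15410) = 1/(-1012459/15410) = -15410/1012459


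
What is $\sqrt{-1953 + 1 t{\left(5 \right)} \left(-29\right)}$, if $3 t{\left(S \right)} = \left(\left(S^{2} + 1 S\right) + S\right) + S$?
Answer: $\frac{i \sqrt{21057}}{3} \approx 48.37 i$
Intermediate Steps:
$t{\left(S \right)} = S + \frac{S^{2}}{3}$ ($t{\left(S \right)} = \frac{\left(\left(S^{2} + 1 S\right) + S\right) + S}{3} = \frac{\left(\left(S^{2} + S\right) + S\right) + S}{3} = \frac{\left(\left(S + S^{2}\right) + S\right) + S}{3} = \frac{\left(S^{2} + 2 S\right) + S}{3} = \frac{S^{2} + 3 S}{3} = S + \frac{S^{2}}{3}$)
$\sqrt{-1953 + 1 t{\left(5 \right)} \left(-29\right)} = \sqrt{-1953 + 1 \cdot \frac{1}{3} \cdot 5 \left(3 + 5\right) \left(-29\right)} = \sqrt{-1953 + 1 \cdot \frac{1}{3} \cdot 5 \cdot 8 \left(-29\right)} = \sqrt{-1953 + 1 \cdot \frac{40}{3} \left(-29\right)} = \sqrt{-1953 + \frac{40}{3} \left(-29\right)} = \sqrt{-1953 - \frac{1160}{3}} = \sqrt{- \frac{7019}{3}} = \frac{i \sqrt{21057}}{3}$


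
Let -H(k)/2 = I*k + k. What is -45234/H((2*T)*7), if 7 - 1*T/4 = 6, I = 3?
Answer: 3231/32 ≈ 100.97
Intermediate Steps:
T = 4 (T = 28 - 4*6 = 28 - 24 = 4)
H(k) = -8*k (H(k) = -2*(3*k + k) = -8*k)
-45234/H((2*T)*7) = -45234/((-8*2*4*7)) = -45234/((-64*7)) = -45234/((-8*56)) = -45234/(-448) = -45234*(-1/448) = 3231/32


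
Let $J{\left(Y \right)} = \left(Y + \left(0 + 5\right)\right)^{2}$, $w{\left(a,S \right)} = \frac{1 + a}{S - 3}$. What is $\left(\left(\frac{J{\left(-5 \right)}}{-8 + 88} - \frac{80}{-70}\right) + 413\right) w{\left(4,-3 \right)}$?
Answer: $- \frac{14495}{42} \approx -345.12$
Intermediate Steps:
$w{\left(a,S \right)} = \frac{1 + a}{-3 + S}$
$J{\left(Y \right)} = \left(5 + Y\right)^{2}$ ($J{\left(Y \right)} = \left(Y + 5\right)^{2} = \left(5 + Y\right)^{2}$)
$\left(\left(\frac{J{\left(-5 \right)}}{-8 + 88} - \frac{80}{-70}\right) + 413\right) w{\left(4,-3 \right)} = \left(\left(\frac{\left(5 - 5\right)^{2}}{-8 + 88} - \frac{80}{-70}\right) + 413\right) \frac{1 + 4}{-3 - 3} = \left(\left(\frac{0^{2}}{80} - - \frac{8}{7}\right) + 413\right) \frac{1}{-6} \cdot 5 = \left(\left(0 \cdot \frac{1}{80} + \frac{8}{7}\right) + 413\right) \left(\left(- \frac{1}{6}\right) 5\right) = \left(\left(0 + \frac{8}{7}\right) + 413\right) \left(- \frac{5}{6}\right) = \left(\frac{8}{7} + 413\right) \left(- \frac{5}{6}\right) = \frac{2899}{7} \left(- \frac{5}{6}\right) = - \frac{14495}{42}$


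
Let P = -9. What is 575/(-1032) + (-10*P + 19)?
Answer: 111913/1032 ≈ 108.44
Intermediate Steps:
575/(-1032) + (-10*P + 19) = 575/(-1032) + (-10*(-9) + 19) = 575*(-1/1032) + (90 + 19) = -575/1032 + 109 = 111913/1032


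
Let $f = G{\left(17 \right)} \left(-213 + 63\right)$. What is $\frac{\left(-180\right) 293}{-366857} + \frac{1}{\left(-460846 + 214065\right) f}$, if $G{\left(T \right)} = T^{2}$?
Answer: $\frac{564210218265857}{3924620172691950} \approx 0.14376$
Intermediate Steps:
$f = -43350$ ($f = 17^{2} \left(-213 + 63\right) = 289 \left(-150\right) = -43350$)
$\frac{\left(-180\right) 293}{-366857} + \frac{1}{\left(-460846 + 214065\right) f} = \frac{\left(-180\right) 293}{-366857} + \frac{1}{\left(-460846 + 214065\right) \left(-43350\right)} = \left(-52740\right) \left(- \frac{1}{366857}\right) + \frac{1}{-246781} \left(- \frac{1}{43350}\right) = \frac{52740}{366857} - - \frac{1}{10697956350} = \frac{52740}{366857} + \frac{1}{10697956350} = \frac{564210218265857}{3924620172691950}$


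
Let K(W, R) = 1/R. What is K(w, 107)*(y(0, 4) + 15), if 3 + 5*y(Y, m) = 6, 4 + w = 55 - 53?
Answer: 78/535 ≈ 0.14579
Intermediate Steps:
w = -2 (w = -4 + (55 - 53) = -4 + 2 = -2)
y(Y, m) = ⅗ (y(Y, m) = -⅗ + (⅕)*6 = -⅗ + 6/5 = ⅗)
K(w, 107)*(y(0, 4) + 15) = (⅗ + 15)/107 = (1/107)*(78/5) = 78/535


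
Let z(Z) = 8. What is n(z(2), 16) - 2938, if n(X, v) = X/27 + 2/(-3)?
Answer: -79336/27 ≈ -2938.4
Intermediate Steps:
n(X, v) = -⅔ + X/27 (n(X, v) = X*(1/27) + 2*(-⅓) = X/27 - ⅔ = -⅔ + X/27)
n(z(2), 16) - 2938 = (-⅔ + (1/27)*8) - 2938 = (-⅔ + 8/27) - 2938 = -10/27 - 2938 = -79336/27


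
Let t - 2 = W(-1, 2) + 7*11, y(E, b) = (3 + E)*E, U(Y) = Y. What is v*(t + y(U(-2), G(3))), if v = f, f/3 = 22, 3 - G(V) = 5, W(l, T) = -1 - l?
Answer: 5082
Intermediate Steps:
G(V) = -2 (G(V) = 3 - 1*5 = 3 - 5 = -2)
y(E, b) = E*(3 + E)
f = 66 (f = 3*22 = 66)
t = 79 (t = 2 + ((-1 - 1*(-1)) + 7*11) = 2 + ((-1 + 1) + 77) = 2 + (0 + 77) = 2 + 77 = 79)
v = 66
v*(t + y(U(-2), G(3))) = 66*(79 - 2*(3 - 2)) = 66*(79 - 2*1) = 66*(79 - 2) = 66*77 = 5082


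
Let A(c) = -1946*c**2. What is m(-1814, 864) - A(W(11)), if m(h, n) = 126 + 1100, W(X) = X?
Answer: 236692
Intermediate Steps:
m(h, n) = 1226
m(-1814, 864) - A(W(11)) = 1226 - (-1946)*11**2 = 1226 - (-1946)*121 = 1226 - 1*(-235466) = 1226 + 235466 = 236692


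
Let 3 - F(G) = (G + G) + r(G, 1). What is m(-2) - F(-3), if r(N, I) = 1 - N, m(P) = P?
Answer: -7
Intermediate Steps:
F(G) = 2 - G (F(G) = 3 - ((G + G) + (1 - G)) = 3 - (2*G + (1 - G)) = 3 - (1 + G) = 3 + (-1 - G) = 2 - G)
m(-2) - F(-3) = -2 - (2 - 1*(-3)) = -2 - (2 + 3) = -2 - 1*5 = -2 - 5 = -7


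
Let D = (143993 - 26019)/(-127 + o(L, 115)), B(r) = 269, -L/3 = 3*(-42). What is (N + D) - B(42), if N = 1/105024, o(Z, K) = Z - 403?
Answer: -2085540317/1995456 ≈ -1045.1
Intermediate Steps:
L = 378 (L = -9*(-42) = -3*(-126) = 378)
o(Z, K) = -403 + Z
N = 1/105024 ≈ 9.5216e-6
D = -58987/76 (D = (143993 - 26019)/(-127 + (-403 + 378)) = 117974/(-127 - 25) = 117974/(-152) = 117974*(-1/152) = -58987/76 ≈ -776.14)
(N + D) - B(42) = (1/105024 - 58987/76) - 1*269 = -1548762653/1995456 - 269 = -2085540317/1995456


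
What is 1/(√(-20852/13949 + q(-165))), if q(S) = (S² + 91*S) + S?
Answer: √13866036713/12922681 ≈ 0.0091122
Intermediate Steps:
q(S) = S² + 92*S
1/(√(-20852/13949 + q(-165))) = 1/(√(-20852/13949 - 165*(92 - 165))) = 1/(√(-20852*1/13949 - 165*(-73))) = 1/(√(-1604/1073 + 12045)) = 1/(√(12922681/1073)) = 1/(√13866036713/1073) = √13866036713/12922681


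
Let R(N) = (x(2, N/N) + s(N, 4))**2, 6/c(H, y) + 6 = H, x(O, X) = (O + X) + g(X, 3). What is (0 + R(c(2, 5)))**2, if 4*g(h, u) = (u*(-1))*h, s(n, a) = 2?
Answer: 83521/256 ≈ 326.25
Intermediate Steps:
g(h, u) = -h*u/4 (g(h, u) = ((u*(-1))*h)/4 = ((-u)*h)/4 = (-h*u)/4 = -h*u/4)
x(O, X) = O + X/4 (x(O, X) = (O + X) - 1/4*X*3 = (O + X) - 3*X/4 = O + X/4)
c(H, y) = 6/(-6 + H)
R(N) = 289/16 (R(N) = ((2 + (N/N)/4) + 2)**2 = ((2 + (1/4)*1) + 2)**2 = ((2 + 1/4) + 2)**2 = (9/4 + 2)**2 = (17/4)**2 = 289/16)
(0 + R(c(2, 5)))**2 = (0 + 289/16)**2 = (289/16)**2 = 83521/256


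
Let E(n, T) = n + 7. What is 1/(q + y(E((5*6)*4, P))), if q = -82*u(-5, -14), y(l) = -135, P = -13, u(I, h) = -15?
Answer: 1/1095 ≈ 0.00091324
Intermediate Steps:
E(n, T) = 7 + n
q = 1230 (q = -82*(-15) = 1230)
1/(q + y(E((5*6)*4, P))) = 1/(1230 - 135) = 1/1095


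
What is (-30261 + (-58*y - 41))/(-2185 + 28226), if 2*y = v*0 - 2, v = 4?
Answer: -30244/26041 ≈ -1.1614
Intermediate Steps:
y = -1 (y = (4*0 - 2)/2 = (0 - 2)/2 = (½)*(-2) = -1)
(-30261 + (-58*y - 41))/(-2185 + 28226) = (-30261 + (-58*(-1) - 41))/(-2185 + 28226) = (-30261 + (58 - 41))/26041 = (-30261 + 17)*(1/26041) = -30244*1/26041 = -30244/26041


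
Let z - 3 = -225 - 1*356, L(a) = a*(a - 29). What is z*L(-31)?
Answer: -1075080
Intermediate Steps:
L(a) = a*(-29 + a)
z = -578 (z = 3 + (-225 - 1*356) = 3 + (-225 - 356) = 3 - 581 = -578)
z*L(-31) = -(-17918)*(-29 - 31) = -(-17918)*(-60) = -578*1860 = -1075080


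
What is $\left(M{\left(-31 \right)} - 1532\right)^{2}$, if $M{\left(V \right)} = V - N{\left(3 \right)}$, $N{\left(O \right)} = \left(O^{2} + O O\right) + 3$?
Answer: $2509056$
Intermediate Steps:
$N{\left(O \right)} = 3 + 2 O^{2}$ ($N{\left(O \right)} = \left(O^{2} + O^{2}\right) + 3 = 2 O^{2} + 3 = 3 + 2 O^{2}$)
$M{\left(V \right)} = -21 + V$ ($M{\left(V \right)} = V - \left(3 + 2 \cdot 3^{2}\right) = V - \left(3 + 2 \cdot 9\right) = V - \left(3 + 18\right) = V - 21 = -21 + V$)
$\left(M{\left(-31 \right)} - 1532\right)^{2} = \left(\left(-21 - 31\right) - 1532\right)^{2} = \left(-52 - 1532\right)^{2} = \left(-1584\right)^{2} = 2509056$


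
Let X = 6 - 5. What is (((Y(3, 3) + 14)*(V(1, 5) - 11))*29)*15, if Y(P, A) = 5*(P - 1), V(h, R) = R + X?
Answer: -52200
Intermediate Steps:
X = 1
V(h, R) = 1 + R (V(h, R) = R + 1 = 1 + R)
Y(P, A) = -5 + 5*P (Y(P, A) = 5*(-1 + P) = -5 + 5*P)
(((Y(3, 3) + 14)*(V(1, 5) - 11))*29)*15 = ((((-5 + 5*3) + 14)*((1 + 5) - 11))*29)*15 = ((((-5 + 15) + 14)*(6 - 11))*29)*15 = (((10 + 14)*(-5))*29)*15 = ((24*(-5))*29)*15 = -120*29*15 = -3480*15 = -52200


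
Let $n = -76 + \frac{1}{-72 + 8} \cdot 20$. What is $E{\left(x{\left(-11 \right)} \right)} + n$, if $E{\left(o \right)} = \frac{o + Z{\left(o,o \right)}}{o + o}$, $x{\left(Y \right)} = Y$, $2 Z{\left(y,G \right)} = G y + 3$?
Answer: $- \frac{13839}{176} \approx -78.631$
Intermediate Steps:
$Z{\left(y,G \right)} = \frac{3}{2} + \frac{G y}{2}$ ($Z{\left(y,G \right)} = \frac{G y + 3}{2} = \frac{3 + G y}{2} = \frac{3}{2} + \frac{G y}{2}$)
$E{\left(o \right)} = \frac{\frac{3}{2} + o + \frac{o^{2}}{2}}{2 o}$ ($E{\left(o \right)} = \frac{o + \left(\frac{3}{2} + \frac{o o}{2}\right)}{o + o} = \frac{o + \left(\frac{3}{2} + \frac{o^{2}}{2}\right)}{2 o} = \left(\frac{3}{2} + o + \frac{o^{2}}{2}\right) \frac{1}{2 o} = \frac{\frac{3}{2} + o + \frac{o^{2}}{2}}{2 o}$)
$n = - \frac{1221}{16}$ ($n = -76 + \frac{1}{-64} \cdot 20 = -76 - \frac{5}{16} = - \frac{1221}{16} \approx -76.313$)
$E{\left(x{\left(-11 \right)} \right)} + n = \frac{3 + \left(-11\right)^{2} + 2 \left(-11\right)}{4 \left(-11\right)} - \frac{1221}{16} = \frac{1}{4} \left(- \frac{1}{11}\right) \left(3 + 121 - 22\right) - \frac{1221}{16} = \frac{1}{4} \left(- \frac{1}{11}\right) 102 - \frac{1221}{16} = - \frac{51}{22} - \frac{1221}{16} = - \frac{13839}{176}$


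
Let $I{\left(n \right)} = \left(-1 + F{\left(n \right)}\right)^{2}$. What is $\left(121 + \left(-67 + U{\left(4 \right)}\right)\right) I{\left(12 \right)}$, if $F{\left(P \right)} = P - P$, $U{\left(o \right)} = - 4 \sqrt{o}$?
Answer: $46$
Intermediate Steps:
$F{\left(P \right)} = 0$
$I{\left(n \right)} = 1$ ($I{\left(n \right)} = \left(-1 + 0\right)^{2} = \left(-1\right)^{2} = 1$)
$\left(121 + \left(-67 + U{\left(4 \right)}\right)\right) I{\left(12 \right)} = \left(121 - \left(67 + 4 \sqrt{4}\right)\right) 1 = \left(121 - 75\right) 1 = 46 \cdot 1 = 46$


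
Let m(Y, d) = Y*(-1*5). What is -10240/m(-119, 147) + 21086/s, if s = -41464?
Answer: -43713753/2467108 ≈ -17.719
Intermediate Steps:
m(Y, d) = -5*Y (m(Y, d) = Y*(-5) = -5*Y)
-10240/m(-119, 147) + 21086/s = -10240/((-5*(-119))) + 21086/(-41464) = -10240/595 + 21086*(-1/41464) = -10240*1/595 - 10543/20732 = -2048/119 - 10543/20732 = -43713753/2467108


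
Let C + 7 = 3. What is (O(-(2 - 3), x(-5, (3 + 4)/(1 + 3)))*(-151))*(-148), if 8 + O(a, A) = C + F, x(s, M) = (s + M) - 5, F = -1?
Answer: -290524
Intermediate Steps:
C = -4 (C = -7 + 3 = -4)
x(s, M) = -5 + M + s (x(s, M) = (M + s) - 5 = -5 + M + s)
O(a, A) = -13 (O(a, A) = -8 + (-4 - 1) = -8 - 5 = -13)
(O(-(2 - 3), x(-5, (3 + 4)/(1 + 3)))*(-151))*(-148) = -13*(-151)*(-148) = 1963*(-148) = -290524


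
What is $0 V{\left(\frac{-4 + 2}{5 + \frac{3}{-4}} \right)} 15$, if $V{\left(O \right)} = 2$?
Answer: $0$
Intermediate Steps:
$0 V{\left(\frac{-4 + 2}{5 + \frac{3}{-4}} \right)} 15 = 0 \cdot 2 \cdot 15 = 0 \cdot 15 = 0$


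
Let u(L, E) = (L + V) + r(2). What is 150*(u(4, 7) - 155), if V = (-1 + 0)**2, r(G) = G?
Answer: -22200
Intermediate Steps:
V = 1 (V = (-1)**2 = 1)
u(L, E) = 3 + L (u(L, E) = (L + 1) + 2 = (1 + L) + 2 = 3 + L)
150*(u(4, 7) - 155) = 150*((3 + 4) - 155) = 150*(7 - 155) = 150*(-148) = -22200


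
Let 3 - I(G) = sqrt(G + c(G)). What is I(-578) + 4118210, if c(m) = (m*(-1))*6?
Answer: 4118213 - 17*sqrt(10) ≈ 4.1182e+6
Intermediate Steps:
c(m) = -6*m (c(m) = -m*6 = -6*m)
I(G) = 3 - sqrt(5)*sqrt(-G) (I(G) = 3 - sqrt(G - 6*G) = 3 - sqrt(-5*G) = 3 - sqrt(5)*sqrt(-G))
I(-578) + 4118210 = (3 - sqrt(5)*sqrt(-1*(-578))) + 4118210 = (3 - sqrt(5)*sqrt(578)) + 4118210 = (3 - sqrt(5)*17*sqrt(2)) + 4118210 = (3 - 17*sqrt(10)) + 4118210 = 4118213 - 17*sqrt(10)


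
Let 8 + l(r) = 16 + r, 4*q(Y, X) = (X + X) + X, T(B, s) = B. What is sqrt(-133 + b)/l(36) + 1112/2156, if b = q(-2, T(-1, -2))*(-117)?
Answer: 278/539 + I*sqrt(181)/88 ≈ 0.51577 + 0.15288*I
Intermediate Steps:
q(Y, X) = 3*X/4 (q(Y, X) = ((X + X) + X)/4 = (2*X + X)/4 = (3*X)/4 = 3*X/4)
l(r) = 8 + r (l(r) = -8 + (16 + r) = 8 + r)
b = 351/4 (b = ((3/4)*(-1))*(-117) = -3/4*(-117) = 351/4 ≈ 87.750)
sqrt(-133 + b)/l(36) + 1112/2156 = sqrt(-133 + 351/4)/(8 + 36) + 1112/2156 = sqrt(-181/4)/44 + 1112*(1/2156) = (I*sqrt(181)/2)*(1/44) + 278/539 = I*sqrt(181)/88 + 278/539 = 278/539 + I*sqrt(181)/88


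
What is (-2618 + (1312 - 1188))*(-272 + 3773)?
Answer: -8731494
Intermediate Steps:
(-2618 + (1312 - 1188))*(-272 + 3773) = (-2618 + 124)*3501 = -2494*3501 = -8731494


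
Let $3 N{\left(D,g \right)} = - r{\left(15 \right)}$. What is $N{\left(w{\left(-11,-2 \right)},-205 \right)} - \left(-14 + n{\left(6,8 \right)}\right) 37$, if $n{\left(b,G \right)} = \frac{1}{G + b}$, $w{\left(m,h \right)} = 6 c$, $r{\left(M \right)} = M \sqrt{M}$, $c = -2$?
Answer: $\frac{7215}{14} - 5 \sqrt{15} \approx 495.99$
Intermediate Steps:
$r{\left(M \right)} = M^{\frac{3}{2}}$
$w{\left(m,h \right)} = -12$ ($w{\left(m,h \right)} = 6 \left(-2\right) = -12$)
$N{\left(D,g \right)} = - 5 \sqrt{15}$ ($N{\left(D,g \right)} = \frac{\left(-1\right) 15^{\frac{3}{2}}}{3} = \frac{\left(-1\right) 15 \sqrt{15}}{3} = \frac{\left(-15\right) \sqrt{15}}{3} = - 5 \sqrt{15}$)
$N{\left(w{\left(-11,-2 \right)},-205 \right)} - \left(-14 + n{\left(6,8 \right)}\right) 37 = - 5 \sqrt{15} - \left(-14 + \frac{1}{8 + 6}\right) 37 = - 5 \sqrt{15} - \left(-14 + \frac{1}{14}\right) 37 = - 5 \sqrt{15} - \left(- \frac{195}{14}\right) 37 = - 5 \sqrt{15} - - \frac{7215}{14} = - 5 \sqrt{15} + \frac{7215}{14} = \frac{7215}{14} - 5 \sqrt{15}$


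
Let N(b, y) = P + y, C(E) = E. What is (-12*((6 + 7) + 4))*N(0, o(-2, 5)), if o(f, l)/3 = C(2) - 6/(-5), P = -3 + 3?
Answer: -9792/5 ≈ -1958.4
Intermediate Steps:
P = 0
o(f, l) = 48/5 (o(f, l) = 3*(2 - 6/(-5)) = 3*(2 - 6*(-1)/5) = 3*(2 - 1*(-6/5)) = 3*(2 + 6/5) = 3*(16/5) = 48/5)
N(b, y) = y (N(b, y) = 0 + y = y)
(-12*((6 + 7) + 4))*N(0, o(-2, 5)) = -12*((6 + 7) + 4)*(48/5) = -12*(13 + 4)*(48/5) = -12*17*(48/5) = -204*48/5 = -9792/5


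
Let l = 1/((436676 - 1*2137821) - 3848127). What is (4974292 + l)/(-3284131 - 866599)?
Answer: -27603699315423/23033529768560 ≈ -1.1984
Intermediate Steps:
l = -1/5549272 (l = 1/((436676 - 2137821) - 3848127) = 1/(-1701145 - 3848127) = 1/(-5549272) = -1/5549272 ≈ -1.8020e-7)
(4974292 + l)/(-3284131 - 866599) = (4974292 - 1/5549272)/(-3284131 - 866599) = (27603699315423/5549272)/(-4150730) = (27603699315423/5549272)*(-1/4150730) = -27603699315423/23033529768560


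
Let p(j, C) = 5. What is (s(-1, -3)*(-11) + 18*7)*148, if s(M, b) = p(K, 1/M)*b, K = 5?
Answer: 43068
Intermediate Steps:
s(M, b) = 5*b
(s(-1, -3)*(-11) + 18*7)*148 = ((5*(-3))*(-11) + 18*7)*148 = (-15*(-11) + 126)*148 = (165 + 126)*148 = 291*148 = 43068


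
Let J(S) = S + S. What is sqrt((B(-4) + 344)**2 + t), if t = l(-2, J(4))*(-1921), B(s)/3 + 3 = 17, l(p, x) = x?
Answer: 2*sqrt(33407) ≈ 365.55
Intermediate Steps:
J(S) = 2*S
B(s) = 42 (B(s) = -9 + 3*17 = -9 + 51 = 42)
t = -15368 (t = (2*4)*(-1921) = 8*(-1921) = -15368)
sqrt((B(-4) + 344)**2 + t) = sqrt((42 + 344)**2 - 15368) = sqrt(386**2 - 15368) = sqrt(148996 - 15368) = sqrt(133628) = 2*sqrt(33407)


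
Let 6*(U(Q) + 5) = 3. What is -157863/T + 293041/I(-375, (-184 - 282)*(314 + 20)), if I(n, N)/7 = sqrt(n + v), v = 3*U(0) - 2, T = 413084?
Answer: -157863/413084 - 41863*I*sqrt(1562)/781 ≈ -0.38216 - 2118.5*I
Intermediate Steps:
U(Q) = -9/2 (U(Q) = -5 + (1/6)*3 = -5 + 1/2 = -9/2)
v = -31/2 (v = 3*(-9/2) - 2 = -27/2 - 2 = -31/2 ≈ -15.500)
I(n, N) = 7*sqrt(-31/2 + n) (I(n, N) = 7*sqrt(n - 31/2) = 7*sqrt(-31/2 + n))
-157863/T + 293041/I(-375, (-184 - 282)*(314 + 20)) = -157863/413084 + 293041/((7*sqrt(-62 + 4*(-375))/2)) = -157863*1/413084 + 293041/((7*sqrt(-62 - 1500)/2)) = -157863/413084 + 293041/((7*sqrt(-1562)/2)) = -157863/413084 + 293041/((7*(I*sqrt(1562))/2)) = -157863/413084 + 293041/((7*I*sqrt(1562)/2)) = -157863/413084 + 293041*(-I*sqrt(1562)/5467) = -157863/413084 - 41863*I*sqrt(1562)/781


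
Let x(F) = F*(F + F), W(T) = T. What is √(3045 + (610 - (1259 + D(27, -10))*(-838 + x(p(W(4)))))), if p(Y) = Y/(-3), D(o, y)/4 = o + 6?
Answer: √10479305/3 ≈ 1079.1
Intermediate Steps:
D(o, y) = 24 + 4*o (D(o, y) = 4*(o + 6) = 4*(6 + o) = 24 + 4*o)
p(Y) = -Y/3 (p(Y) = Y*(-⅓) = -Y/3)
x(F) = 2*F² (x(F) = F*(2*F) = 2*F²)
√(3045 + (610 - (1259 + D(27, -10))*(-838 + x(p(W(4)))))) = √(3045 + (610 - (1259 + (24 + 4*27))*(-838 + 2*(-⅓*4)²))) = √(3045 + (610 - (1259 + (24 + 108))*(-838 + 2*(-4/3)²))) = √(3045 + (610 - (1259 + 132)*(-838 + 2*(16/9)))) = √(3045 + (610 - 1391*(-838 + 32/9))) = √(3045 + (610 - 1391*(-7510)/9)) = √(3045 + (610 - 1*(-10446410/9))) = √(3045 + (610 + 10446410/9)) = √(3045 + 10451900/9) = √(10479305/9) = √10479305/3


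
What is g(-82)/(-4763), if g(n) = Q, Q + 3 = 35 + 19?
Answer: -51/4763 ≈ -0.010708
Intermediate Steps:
Q = 51 (Q = -3 + (35 + 19) = -3 + 54 = 51)
g(n) = 51
g(-82)/(-4763) = 51/(-4763) = 51*(-1/4763) = -51/4763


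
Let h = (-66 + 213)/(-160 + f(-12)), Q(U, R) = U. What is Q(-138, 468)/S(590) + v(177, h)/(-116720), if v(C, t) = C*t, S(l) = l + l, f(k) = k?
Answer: -27397635/236894912 ≈ -0.11565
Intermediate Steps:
h = -147/172 (h = (-66 + 213)/(-160 - 12) = 147/(-172) = 147*(-1/172) = -147/172 ≈ -0.85465)
S(l) = 2*l
Q(-138, 468)/S(590) + v(177, h)/(-116720) = -138/(2*590) + (177*(-147/172))/(-116720) = -138/1180 - 26019/172*(-1/116720) = -138*1/1180 + 26019/20075840 = -69/590 + 26019/20075840 = -27397635/236894912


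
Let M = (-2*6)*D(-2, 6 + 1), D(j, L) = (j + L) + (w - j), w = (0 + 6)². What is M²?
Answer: 266256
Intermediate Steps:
w = 36 (w = 6² = 36)
D(j, L) = 36 + L (D(j, L) = (j + L) + (36 - j) = (L + j) + (36 - j) = 36 + L)
M = -516 (M = (-2*6)*(36 + (6 + 1)) = -12*(36 + 7) = -12*43 = -516)
M² = (-516)² = 266256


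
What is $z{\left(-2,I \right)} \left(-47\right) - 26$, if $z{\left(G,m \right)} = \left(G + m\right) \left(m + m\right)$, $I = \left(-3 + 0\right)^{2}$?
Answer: $-5948$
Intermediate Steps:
$I = 9$ ($I = \left(-3\right)^{2} = 9$)
$z{\left(G,m \right)} = 2 m \left(G + m\right)$ ($z{\left(G,m \right)} = \left(G + m\right) 2 m = 2 m \left(G + m\right)$)
$z{\left(-2,I \right)} \left(-47\right) - 26 = 2 \cdot 9 \left(-2 + 9\right) \left(-47\right) - 26 = 2 \cdot 9 \cdot 7 \left(-47\right) - 26 = 126 \left(-47\right) - 26 = -5922 - 26 = -5948$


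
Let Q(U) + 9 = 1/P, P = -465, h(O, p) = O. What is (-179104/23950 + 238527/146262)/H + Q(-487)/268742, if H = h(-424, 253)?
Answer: 42558164027379739/3093428835172078800 ≈ 0.013758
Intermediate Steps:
H = -424
Q(U) = -4186/465 (Q(U) = -9 + 1/(-465) = -9 - 1/465 = -4186/465)
(-179104/23950 + 238527/146262)/H + Q(-487)/268742 = (-179104/23950 + 238527/146262)/(-424) - 4186/465/268742 = (-179104*1/23950 + 238527*(1/146262))*(-1/424) - 4186/465*1/268742 = (-89552/11975 + 79509/48754)*(-1/424) - 2093/62482515 = -3413897933/583829150*(-1/424) - 2093/62482515 = 3413897933/247543559600 - 2093/62482515 = 42558164027379739/3093428835172078800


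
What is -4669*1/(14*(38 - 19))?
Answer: -667/38 ≈ -17.553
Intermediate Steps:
-4669*1/(14*(38 - 19)) = -4669/(19*14) = -4669/266 = -4669*1/266 = -667/38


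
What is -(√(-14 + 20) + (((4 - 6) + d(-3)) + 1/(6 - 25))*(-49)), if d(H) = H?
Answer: -4704/19 - √6 ≈ -250.03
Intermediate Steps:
-(√(-14 + 20) + (((4 - 6) + d(-3)) + 1/(6 - 25))*(-49)) = -(√(-14 + 20) + (((4 - 6) - 3) + 1/(6 - 25))*(-49)) = -(√6 + ((-2 - 3) + 1/(-19))*(-49)) = -(√6 + (-5 - 1/19)*(-49)) = -(√6 - 96/19*(-49)) = -(√6 + 4704/19) = -(4704/19 + √6) = -4704/19 - √6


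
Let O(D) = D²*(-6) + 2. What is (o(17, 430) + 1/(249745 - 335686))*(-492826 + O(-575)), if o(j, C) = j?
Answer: -3618264707704/85941 ≈ -4.2102e+7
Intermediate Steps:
O(D) = 2 - 6*D² (O(D) = -6*D² + 2 = 2 - 6*D²)
(o(17, 430) + 1/(249745 - 335686))*(-492826 + O(-575)) = (17 + 1/(249745 - 335686))*(-492826 + (2 - 6*(-575)²)) = (17 + 1/(-85941))*(-492826 + (2 - 6*330625)) = (17 - 1/85941)*(-492826 + (2 - 1983750)) = 1460996*(-492826 - 1983748)/85941 = (1460996/85941)*(-2476574) = -3618264707704/85941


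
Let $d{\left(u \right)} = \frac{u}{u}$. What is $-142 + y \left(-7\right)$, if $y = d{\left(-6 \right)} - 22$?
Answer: $5$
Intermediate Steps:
$d{\left(u \right)} = 1$
$y = -21$ ($y = 1 - 22 = -21$)
$-142 + y \left(-7\right) = -142 - -147 = -142 + 147 = 5$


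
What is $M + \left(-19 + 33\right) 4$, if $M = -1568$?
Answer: $-1512$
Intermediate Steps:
$M + \left(-19 + 33\right) 4 = -1568 + \left(-19 + 33\right) 4 = -1568 + 14 \cdot 4 = -1568 + 56 = -1512$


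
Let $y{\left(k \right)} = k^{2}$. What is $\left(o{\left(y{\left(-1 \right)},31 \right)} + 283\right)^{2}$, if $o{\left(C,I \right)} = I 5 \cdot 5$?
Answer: $1119364$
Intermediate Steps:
$o{\left(C,I \right)} = 25 I$ ($o{\left(C,I \right)} = 5 I 5 = 25 I$)
$\left(o{\left(y{\left(-1 \right)},31 \right)} + 283\right)^{2} = \left(25 \cdot 31 + 283\right)^{2} = \left(775 + 283\right)^{2} = 1058^{2} = 1119364$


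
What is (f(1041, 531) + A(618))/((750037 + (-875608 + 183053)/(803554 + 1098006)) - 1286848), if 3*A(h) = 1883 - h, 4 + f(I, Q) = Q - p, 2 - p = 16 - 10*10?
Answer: -984247456/612467410629 ≈ -0.0016070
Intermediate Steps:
p = 86 (p = 2 - (16 - 10*10) = 2 - (16 - 100) = 2 - 1*(-84) = 2 + 84 = 86)
f(I, Q) = -90 + Q (f(I, Q) = -4 + (Q - 1*86) = -4 + (Q - 86) = -4 + (-86 + Q) = -90 + Q)
A(h) = 1883/3 - h/3 (A(h) = (1883 - h)/3 = 1883/3 - h/3)
(f(1041, 531) + A(618))/((750037 + (-875608 + 183053)/(803554 + 1098006)) - 1286848) = ((-90 + 531) + (1883/3 - ⅓*618))/((750037 + (-875608 + 183053)/(803554 + 1098006)) - 1286848) = (441 + (1883/3 - 206))/((750037 - 692555/1901560) - 1286848) = (441 + 1265/3)/((750037 - 692555*1/1901560) - 1286848) = 2588/(3*((750037 - 138511/380312) - 1286848)) = 2588/(3*(285247933033/380312 - 1286848)) = 2588/(3*(-204155803543/380312)) = (2588/3)*(-380312/204155803543) = -984247456/612467410629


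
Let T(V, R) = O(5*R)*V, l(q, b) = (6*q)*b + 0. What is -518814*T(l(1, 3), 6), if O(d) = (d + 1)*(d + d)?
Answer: -17369892720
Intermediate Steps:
O(d) = 2*d*(1 + d) (O(d) = (1 + d)*(2*d) = 2*d*(1 + d))
l(q, b) = 6*b*q (l(q, b) = 6*b*q + 0 = 6*b*q)
T(V, R) = 10*R*V*(1 + 5*R) (T(V, R) = (2*(5*R)*(1 + 5*R))*V = (10*R*(1 + 5*R))*V = 10*R*V*(1 + 5*R))
-518814*T(l(1, 3), 6) = -5188140*6*6*3*1*(1 + 5*6) = -5188140*6*18*(1 + 30) = -5188140*6*18*31 = -518814*33480 = -17369892720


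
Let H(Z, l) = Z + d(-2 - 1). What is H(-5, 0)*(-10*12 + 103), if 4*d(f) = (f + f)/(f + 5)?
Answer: 391/4 ≈ 97.750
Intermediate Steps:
d(f) = f/(2*(5 + f)) (d(f) = ((f + f)/(f + 5))/4 = ((2*f)/(5 + f))/4 = (2*f/(5 + f))/4 = f/(2*(5 + f)))
H(Z, l) = -¾ + Z (H(Z, l) = Z + (-2 - 1)/(2*(5 + (-2 - 1))) = Z + (½)*(-3)/(5 - 3) = Z + (½)*(-3)/2 = Z + (½)*(-3)*(½) = Z - ¾ = -¾ + Z)
H(-5, 0)*(-10*12 + 103) = (-¾ - 5)*(-10*12 + 103) = -23*(-120 + 103)/4 = -23/4*(-17) = 391/4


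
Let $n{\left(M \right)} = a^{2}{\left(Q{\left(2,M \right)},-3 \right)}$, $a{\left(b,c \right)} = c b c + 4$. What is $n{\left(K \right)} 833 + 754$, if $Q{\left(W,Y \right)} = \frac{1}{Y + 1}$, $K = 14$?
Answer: $\frac{459507}{25} \approx 18380.0$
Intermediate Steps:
$Q{\left(W,Y \right)} = \frac{1}{1 + Y}$
$a{\left(b,c \right)} = 4 + b c^{2}$ ($a{\left(b,c \right)} = b c c + 4 = b c^{2} + 4 = 4 + b c^{2}$)
$n{\left(M \right)} = \left(4 + \frac{9}{1 + M}\right)^{2}$ ($n{\left(M \right)} = \left(4 + \frac{\left(-3\right)^{2}}{1 + M}\right)^{2} = \left(4 + \frac{1}{1 + M} 9\right)^{2} = \left(4 + \frac{9}{1 + M}\right)^{2}$)
$n{\left(K \right)} 833 + 754 = \frac{\left(13 + 4 \cdot 14\right)^{2}}{\left(1 + 14\right)^{2}} \cdot 833 + 754 = \frac{\left(13 + 56\right)^{2}}{225} \cdot 833 + 754 = \frac{69^{2}}{225} \cdot 833 + 754 = \frac{1}{225} \cdot 4761 \cdot 833 + 754 = \frac{529}{25} \cdot 833 + 754 = \frac{440657}{25} + 754 = \frac{459507}{25}$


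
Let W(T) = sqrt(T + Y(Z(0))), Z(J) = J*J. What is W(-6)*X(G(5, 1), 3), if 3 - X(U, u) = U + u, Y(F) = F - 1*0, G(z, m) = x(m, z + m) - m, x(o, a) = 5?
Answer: -4*I*sqrt(6) ≈ -9.798*I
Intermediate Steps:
G(z, m) = 5 - m
Z(J) = J**2
Y(F) = F (Y(F) = F + 0 = F)
W(T) = sqrt(T) (W(T) = sqrt(T + 0**2) = sqrt(T + 0) = sqrt(T))
X(U, u) = 3 - U - u (X(U, u) = 3 - (U + u) = 3 + (-U - u) = 3 - U - u)
W(-6)*X(G(5, 1), 3) = sqrt(-6)*(3 - (5 - 1*1) - 1*3) = (I*sqrt(6))*(3 - (5 - 1) - 3) = (I*sqrt(6))*(3 - 1*4 - 3) = (I*sqrt(6))*(3 - 4 - 3) = (I*sqrt(6))*(-4) = -4*I*sqrt(6)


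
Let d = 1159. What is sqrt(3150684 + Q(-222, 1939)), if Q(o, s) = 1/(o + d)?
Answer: sqrt(2766202881733)/937 ≈ 1775.0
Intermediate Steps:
Q(o, s) = 1/(1159 + o) (Q(o, s) = 1/(o + 1159) = 1/(1159 + o))
sqrt(3150684 + Q(-222, 1939)) = sqrt(3150684 + 1/(1159 - 222)) = sqrt(3150684 + 1/937) = sqrt(2952190909/937) = sqrt(2766202881733)/937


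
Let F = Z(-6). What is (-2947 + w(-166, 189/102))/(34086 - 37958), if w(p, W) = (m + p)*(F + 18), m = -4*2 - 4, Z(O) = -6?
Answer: 5083/3872 ≈ 1.3128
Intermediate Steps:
F = -6
m = -12 (m = -8 - 4 = -12)
w(p, W) = -144 + 12*p (w(p, W) = (-12 + p)*(-6 + 18) = (-12 + p)*12 = -144 + 12*p)
(-2947 + w(-166, 189/102))/(34086 - 37958) = (-2947 + (-144 + 12*(-166)))/(34086 - 37958) = (-2947 + (-144 - 1992))/(-3872) = (-2947 - 2136)*(-1/3872) = -5083*(-1/3872) = 5083/3872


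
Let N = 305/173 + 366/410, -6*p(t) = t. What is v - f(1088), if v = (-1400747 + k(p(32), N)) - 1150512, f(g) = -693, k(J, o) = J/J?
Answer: -2550565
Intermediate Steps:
p(t) = -t/6
N = 94184/35465 (N = 305*(1/173) + 366*(1/410) = 305/173 + 183/205 = 94184/35465 ≈ 2.6557)
k(J, o) = 1
v = -2551258 (v = (-1400747 + 1) - 1150512 = -1400746 - 1150512 = -2551258)
v - f(1088) = -2551258 - 1*(-693) = -2551258 + 693 = -2550565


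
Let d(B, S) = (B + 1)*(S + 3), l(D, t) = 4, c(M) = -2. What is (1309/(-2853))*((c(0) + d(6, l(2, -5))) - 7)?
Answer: -52360/2853 ≈ -18.353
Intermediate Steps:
d(B, S) = (1 + B)*(3 + S)
(1309/(-2853))*((c(0) + d(6, l(2, -5))) - 7) = (1309/(-2853))*((-2 + (3 + 4 + 3*6 + 6*4)) - 7) = (1309*(-1/2853))*((-2 + (3 + 4 + 18 + 24)) - 7) = -1309*((-2 + 49) - 7)/2853 = -1309*(47 - 7)/2853 = -1309/2853*40 = -52360/2853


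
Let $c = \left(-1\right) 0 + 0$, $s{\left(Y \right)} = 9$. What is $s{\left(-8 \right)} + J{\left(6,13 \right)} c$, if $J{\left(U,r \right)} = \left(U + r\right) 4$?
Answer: $9$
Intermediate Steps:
$c = 0$ ($c = 0 + 0 = 0$)
$J{\left(U,r \right)} = 4 U + 4 r$
$s{\left(-8 \right)} + J{\left(6,13 \right)} c = 9 + \left(4 \cdot 6 + 4 \cdot 13\right) 0 = 9 + \left(24 + 52\right) 0 = 9 + 76 \cdot 0 = 9 + 0 = 9$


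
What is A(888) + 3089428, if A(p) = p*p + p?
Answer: 3878860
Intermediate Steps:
A(p) = p + p**2 (A(p) = p**2 + p = p + p**2)
A(888) + 3089428 = 888*(1 + 888) + 3089428 = 888*889 + 3089428 = 789432 + 3089428 = 3878860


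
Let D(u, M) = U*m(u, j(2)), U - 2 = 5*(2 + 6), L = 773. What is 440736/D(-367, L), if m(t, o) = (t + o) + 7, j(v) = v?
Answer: -36728/1253 ≈ -29.312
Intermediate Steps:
m(t, o) = 7 + o + t (m(t, o) = (o + t) + 7 = 7 + o + t)
U = 42 (U = 2 + 5*(2 + 6) = 2 + 5*8 = 2 + 40 = 42)
D(u, M) = 378 + 42*u (D(u, M) = 42*(7 + 2 + u) = 42*(9 + u) = 378 + 42*u)
440736/D(-367, L) = 440736/(378 + 42*(-367)) = 440736/(378 - 15414) = 440736/(-15036) = 440736*(-1/15036) = -36728/1253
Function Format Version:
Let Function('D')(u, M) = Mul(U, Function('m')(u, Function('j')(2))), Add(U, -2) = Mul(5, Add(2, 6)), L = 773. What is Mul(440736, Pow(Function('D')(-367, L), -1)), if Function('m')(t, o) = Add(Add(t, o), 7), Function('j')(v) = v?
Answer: Rational(-36728, 1253) ≈ -29.312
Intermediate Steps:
Function('m')(t, o) = Add(7, o, t) (Function('m')(t, o) = Add(Add(o, t), 7) = Add(7, o, t))
U = 42 (U = Add(2, Mul(5, Add(2, 6))) = Add(2, Mul(5, 8)) = Add(2, 40) = 42)
Function('D')(u, M) = Add(378, Mul(42, u)) (Function('D')(u, M) = Mul(42, Add(7, 2, u)) = Mul(42, Add(9, u)) = Add(378, Mul(42, u)))
Mul(440736, Pow(Function('D')(-367, L), -1)) = Mul(440736, Pow(Add(378, Mul(42, -367)), -1)) = Mul(440736, Pow(Add(378, -15414), -1)) = Mul(440736, Pow(-15036, -1)) = Mul(440736, Rational(-1, 15036)) = Rational(-36728, 1253)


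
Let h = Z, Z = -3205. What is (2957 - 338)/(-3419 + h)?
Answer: -291/736 ≈ -0.39538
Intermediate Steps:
h = -3205
(2957 - 338)/(-3419 + h) = (2957 - 338)/(-3419 - 3205) = 2619/(-6624) = 2619*(-1/6624) = -291/736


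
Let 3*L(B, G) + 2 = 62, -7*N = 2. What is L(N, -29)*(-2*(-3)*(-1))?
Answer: -120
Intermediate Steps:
N = -2/7 (N = -1/7*2 = -2/7 ≈ -0.28571)
L(B, G) = 20 (L(B, G) = -2/3 + (1/3)*62 = -2/3 + 62/3 = 20)
L(N, -29)*(-2*(-3)*(-1)) = 20*(-2*(-3)*(-1)) = 20*(6*(-1)) = 20*(-6) = -120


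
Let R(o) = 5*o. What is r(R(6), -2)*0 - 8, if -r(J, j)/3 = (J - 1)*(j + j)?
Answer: -8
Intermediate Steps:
r(J, j) = -6*j*(-1 + J) (r(J, j) = -3*(J - 1)*(j + j) = -3*(-1 + J)*2*j = -6*j*(-1 + J))
r(R(6), -2)*0 - 8 = (6*(-2)*(1 - 5*6))*0 - 8 = (6*(-2)*(1 - 1*30))*0 - 8 = (6*(-2)*(1 - 30))*0 - 8 = (6*(-2)*(-29))*0 - 8 = 348*0 - 8 = 0 - 8 = -8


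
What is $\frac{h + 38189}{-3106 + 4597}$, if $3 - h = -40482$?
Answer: $\frac{78674}{1491} \approx 52.766$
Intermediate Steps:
$h = 40485$ ($h = 3 - -40482 = 3 + 40482 = 40485$)
$\frac{h + 38189}{-3106 + 4597} = \frac{40485 + 38189}{-3106 + 4597} = \frac{78674}{1491}$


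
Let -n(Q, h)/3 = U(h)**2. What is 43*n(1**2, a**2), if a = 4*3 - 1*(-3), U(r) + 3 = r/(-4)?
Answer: -7245801/16 ≈ -4.5286e+5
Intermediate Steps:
U(r) = -3 - r/4 (U(r) = -3 + r/(-4) = -3 + r*(-1/4) = -3 - r/4)
a = 15 (a = 12 + 3 = 15)
n(Q, h) = -3*(-3 - h/4)**2
43*n(1**2, a**2) = 43*(-3*(12 + 15**2)**2/16) = 43*(-3*(12 + 225)**2/16) = 43*(-3/16*237**2) = 43*(-3/16*56169) = 43*(-168507/16) = -7245801/16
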